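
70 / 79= 0.89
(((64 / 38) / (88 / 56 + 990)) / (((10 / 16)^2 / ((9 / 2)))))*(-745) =-9612288/659395 = -14.58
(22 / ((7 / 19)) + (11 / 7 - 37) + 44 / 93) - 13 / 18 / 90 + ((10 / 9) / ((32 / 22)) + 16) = 41.51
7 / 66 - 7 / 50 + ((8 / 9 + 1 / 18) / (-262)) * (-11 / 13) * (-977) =-50814433/16859700 = -3.01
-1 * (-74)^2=-5476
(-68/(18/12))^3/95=-2515456/2565 = -980.68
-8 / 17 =-0.47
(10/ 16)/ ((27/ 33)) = 55/72 = 0.76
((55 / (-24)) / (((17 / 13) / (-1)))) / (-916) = -715/373728 = 0.00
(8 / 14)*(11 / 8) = 11/14 = 0.79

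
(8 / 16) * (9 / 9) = 1/2 = 0.50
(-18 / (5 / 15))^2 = 2916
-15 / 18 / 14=-0.06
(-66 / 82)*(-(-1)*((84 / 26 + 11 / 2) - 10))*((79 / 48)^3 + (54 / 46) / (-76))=633660907/139616256 = 4.54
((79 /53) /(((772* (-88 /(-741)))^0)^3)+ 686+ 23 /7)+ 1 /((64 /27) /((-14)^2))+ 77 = 5048353/5936 = 850.46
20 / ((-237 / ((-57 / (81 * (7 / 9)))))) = 0.08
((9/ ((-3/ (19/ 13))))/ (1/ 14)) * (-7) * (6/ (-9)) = -3724/13 = -286.46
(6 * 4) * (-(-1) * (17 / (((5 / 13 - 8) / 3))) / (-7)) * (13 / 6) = 11492/231 = 49.75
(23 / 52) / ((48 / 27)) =207/832 = 0.25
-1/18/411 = -1/7398 = 0.00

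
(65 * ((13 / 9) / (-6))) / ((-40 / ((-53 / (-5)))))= 8957/2160 = 4.15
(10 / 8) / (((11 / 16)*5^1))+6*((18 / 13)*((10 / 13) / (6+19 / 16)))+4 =224592/42757 = 5.25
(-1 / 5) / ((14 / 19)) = -19/70 = -0.27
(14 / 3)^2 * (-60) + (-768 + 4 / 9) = -18668/9 = -2074.22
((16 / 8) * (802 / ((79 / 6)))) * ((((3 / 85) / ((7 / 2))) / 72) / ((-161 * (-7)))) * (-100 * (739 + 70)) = -12976360/10594927 = -1.22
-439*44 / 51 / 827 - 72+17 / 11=-32899651/463947 = -70.91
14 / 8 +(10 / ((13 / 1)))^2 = 1583/676 = 2.34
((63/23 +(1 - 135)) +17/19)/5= -11394/437 = -26.07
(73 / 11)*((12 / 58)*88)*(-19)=-66576/29 = -2295.72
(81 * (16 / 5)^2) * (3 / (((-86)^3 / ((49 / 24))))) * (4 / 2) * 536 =-17019072/1987675 = -8.56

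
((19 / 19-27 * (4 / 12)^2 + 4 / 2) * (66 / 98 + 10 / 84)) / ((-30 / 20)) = 0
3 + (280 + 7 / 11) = 3120/11 = 283.64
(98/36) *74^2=134162/9 = 14906.89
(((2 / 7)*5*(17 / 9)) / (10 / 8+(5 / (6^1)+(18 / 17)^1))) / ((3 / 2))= 23120/40383 = 0.57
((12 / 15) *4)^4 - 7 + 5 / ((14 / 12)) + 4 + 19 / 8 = 3798141/35000 = 108.52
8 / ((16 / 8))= 4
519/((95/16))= 8304/95 = 87.41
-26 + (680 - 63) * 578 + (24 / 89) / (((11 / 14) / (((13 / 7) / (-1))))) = 349110776/979 = 356599.36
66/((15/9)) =198/5 = 39.60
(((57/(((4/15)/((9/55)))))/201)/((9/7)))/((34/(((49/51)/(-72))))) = -6517/122683968 = 0.00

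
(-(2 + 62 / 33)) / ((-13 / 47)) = 6016/429 = 14.02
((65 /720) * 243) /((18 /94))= 1833/16 = 114.56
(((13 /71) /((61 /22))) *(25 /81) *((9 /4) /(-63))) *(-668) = 1194050/2455677 = 0.49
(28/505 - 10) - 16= -13102/505 = -25.94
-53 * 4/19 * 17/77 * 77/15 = -3604/285 = -12.65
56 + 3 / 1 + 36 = 95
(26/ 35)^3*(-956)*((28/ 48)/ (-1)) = 4200664/18375 = 228.61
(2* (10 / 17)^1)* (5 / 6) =50/51 = 0.98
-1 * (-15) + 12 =27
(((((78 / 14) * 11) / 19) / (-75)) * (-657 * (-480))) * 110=-198424512/133 = -1491913.62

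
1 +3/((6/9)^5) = 23.78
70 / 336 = 5/24 = 0.21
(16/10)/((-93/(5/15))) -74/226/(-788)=-660737/124216380 = -0.01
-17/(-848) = 17/848 = 0.02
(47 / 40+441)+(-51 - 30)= 14447/40 = 361.18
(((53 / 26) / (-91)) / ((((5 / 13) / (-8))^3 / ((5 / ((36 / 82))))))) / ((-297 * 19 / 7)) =-3615872/1269675 = -2.85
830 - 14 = 816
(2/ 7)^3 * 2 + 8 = 2760/343 = 8.05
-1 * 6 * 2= -12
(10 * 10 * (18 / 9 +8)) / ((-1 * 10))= -100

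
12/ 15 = 4/5 = 0.80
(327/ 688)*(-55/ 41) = -17985/28208 = -0.64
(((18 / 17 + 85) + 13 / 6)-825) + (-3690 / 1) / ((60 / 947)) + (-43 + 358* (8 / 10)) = -14977138/255 = -58733.87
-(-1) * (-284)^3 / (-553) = 22906304/553 = 41421.89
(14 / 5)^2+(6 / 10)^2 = 41/5 = 8.20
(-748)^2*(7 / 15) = 3916528/15 = 261101.87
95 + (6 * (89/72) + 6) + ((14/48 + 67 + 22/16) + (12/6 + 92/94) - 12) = 94787/564 = 168.06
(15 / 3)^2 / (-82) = -25/82 = -0.30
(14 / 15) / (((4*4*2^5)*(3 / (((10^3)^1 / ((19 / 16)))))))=175/342 = 0.51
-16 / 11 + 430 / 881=-9366/9691 = -0.97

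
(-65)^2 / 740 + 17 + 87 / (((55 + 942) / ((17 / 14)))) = 23565865/1032892 = 22.82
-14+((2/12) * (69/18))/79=-39793/2844 = -13.99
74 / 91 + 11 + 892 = 82247/91 = 903.81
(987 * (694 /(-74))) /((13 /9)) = -3082401/481 = -6408.32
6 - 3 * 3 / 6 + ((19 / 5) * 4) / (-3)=-17/30 = -0.57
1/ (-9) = -1/9 = -0.11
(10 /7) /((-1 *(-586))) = 5/2051 = 0.00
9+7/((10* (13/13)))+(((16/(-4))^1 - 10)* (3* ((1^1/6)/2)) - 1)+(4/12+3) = 128/15 = 8.53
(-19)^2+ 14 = 375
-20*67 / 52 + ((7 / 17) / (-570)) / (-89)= -288907259/11211330 = -25.77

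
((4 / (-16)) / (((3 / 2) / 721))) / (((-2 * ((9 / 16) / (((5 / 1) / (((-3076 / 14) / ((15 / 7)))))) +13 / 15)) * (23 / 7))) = -252350/147223 = -1.71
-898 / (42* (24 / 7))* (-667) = 299483/72 = 4159.49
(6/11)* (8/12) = 4/11 = 0.36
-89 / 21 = -4.24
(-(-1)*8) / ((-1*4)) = -2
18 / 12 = 3/2 = 1.50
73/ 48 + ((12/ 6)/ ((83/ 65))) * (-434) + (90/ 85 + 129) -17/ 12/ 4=-4643885/8466 = -548.53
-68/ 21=-3.24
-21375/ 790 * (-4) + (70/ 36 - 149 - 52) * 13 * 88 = -161831654/711 = -227611.33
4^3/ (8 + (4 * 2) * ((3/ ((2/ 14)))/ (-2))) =-16/19 = -0.84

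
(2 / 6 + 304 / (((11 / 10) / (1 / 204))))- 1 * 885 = -883.31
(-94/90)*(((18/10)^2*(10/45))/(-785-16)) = 94/100125 = 0.00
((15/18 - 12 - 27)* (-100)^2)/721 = -1145000/2163 = -529.36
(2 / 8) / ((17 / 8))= 2/17 = 0.12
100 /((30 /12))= 40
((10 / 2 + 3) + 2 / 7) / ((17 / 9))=4.39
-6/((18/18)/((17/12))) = -17/2 = -8.50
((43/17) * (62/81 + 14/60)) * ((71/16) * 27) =2469877/8160 = 302.68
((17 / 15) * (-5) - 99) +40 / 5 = -290/3 = -96.67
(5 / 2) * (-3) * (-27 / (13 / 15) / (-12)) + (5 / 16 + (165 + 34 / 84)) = 638803/4368 = 146.25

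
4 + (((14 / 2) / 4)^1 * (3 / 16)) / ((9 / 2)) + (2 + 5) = 1063/96 = 11.07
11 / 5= 2.20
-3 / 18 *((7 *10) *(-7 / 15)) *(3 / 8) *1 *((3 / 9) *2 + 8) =17.69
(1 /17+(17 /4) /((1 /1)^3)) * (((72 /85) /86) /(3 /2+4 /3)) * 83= 1313226/1056295 = 1.24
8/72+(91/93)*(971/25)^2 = 257414968/174375 = 1476.21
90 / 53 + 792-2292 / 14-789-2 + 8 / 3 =-176243/1113 = -158.35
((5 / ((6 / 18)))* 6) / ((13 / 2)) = 180/13 = 13.85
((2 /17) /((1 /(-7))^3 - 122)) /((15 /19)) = -13034/10670985 = 0.00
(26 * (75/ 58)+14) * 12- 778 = -5990/29 = -206.55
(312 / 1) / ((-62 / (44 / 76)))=-1716/589 = -2.91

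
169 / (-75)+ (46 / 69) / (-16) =-459/200 = -2.30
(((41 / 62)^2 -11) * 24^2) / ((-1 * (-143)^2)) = 5846832/19651489 = 0.30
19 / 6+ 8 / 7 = 181/42 = 4.31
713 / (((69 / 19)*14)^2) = 11191/40572 = 0.28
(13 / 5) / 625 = 13/3125 = 0.00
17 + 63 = 80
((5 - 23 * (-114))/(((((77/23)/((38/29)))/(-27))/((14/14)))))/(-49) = 61991946/109417 = 566.57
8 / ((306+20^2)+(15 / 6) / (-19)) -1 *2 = -53342/26823 = -1.99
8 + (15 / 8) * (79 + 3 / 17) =10639/68 = 156.46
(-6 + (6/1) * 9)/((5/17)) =816/5 = 163.20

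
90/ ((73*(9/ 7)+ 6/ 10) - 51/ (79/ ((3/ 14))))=165900/173861 = 0.95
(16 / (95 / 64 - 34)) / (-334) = 512/347527 = 0.00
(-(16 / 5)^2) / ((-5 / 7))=1792/125 = 14.34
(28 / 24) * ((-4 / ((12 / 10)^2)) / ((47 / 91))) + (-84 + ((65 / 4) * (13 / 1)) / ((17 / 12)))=58.84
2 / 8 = 1/4 = 0.25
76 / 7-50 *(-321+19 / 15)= 335948/21 = 15997.52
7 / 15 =0.47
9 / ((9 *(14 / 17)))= 17/14 = 1.21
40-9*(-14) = 166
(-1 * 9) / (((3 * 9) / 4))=-4/3 = -1.33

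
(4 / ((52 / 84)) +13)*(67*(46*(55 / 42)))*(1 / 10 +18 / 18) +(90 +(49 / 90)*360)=86686.43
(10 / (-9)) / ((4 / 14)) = -35/9 = -3.89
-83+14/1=-69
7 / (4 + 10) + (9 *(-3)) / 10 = -11/5 = -2.20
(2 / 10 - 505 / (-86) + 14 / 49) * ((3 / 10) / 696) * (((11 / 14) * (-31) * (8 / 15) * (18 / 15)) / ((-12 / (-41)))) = -89184799/611030000 = -0.15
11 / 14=0.79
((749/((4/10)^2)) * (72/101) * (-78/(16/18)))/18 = -6572475/404 = -16268.50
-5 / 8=-0.62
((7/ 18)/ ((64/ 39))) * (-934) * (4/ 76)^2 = -42497/69312 = -0.61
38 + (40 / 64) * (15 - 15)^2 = 38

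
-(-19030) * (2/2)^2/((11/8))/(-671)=-13840/671 = -20.63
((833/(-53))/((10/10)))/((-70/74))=4403/265 = 16.62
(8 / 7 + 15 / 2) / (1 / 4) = 34.57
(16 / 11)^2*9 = 2304/121 = 19.04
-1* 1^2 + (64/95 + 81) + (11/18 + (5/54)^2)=22519889/277020 = 81.29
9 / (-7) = -9/7 = -1.29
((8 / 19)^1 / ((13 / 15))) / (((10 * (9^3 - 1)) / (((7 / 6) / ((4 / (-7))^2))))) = 49/205504 = 0.00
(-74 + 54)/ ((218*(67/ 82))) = -820/7303 = -0.11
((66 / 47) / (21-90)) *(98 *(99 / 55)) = -19404/5405 = -3.59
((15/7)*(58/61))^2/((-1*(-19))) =756900/3464251 = 0.22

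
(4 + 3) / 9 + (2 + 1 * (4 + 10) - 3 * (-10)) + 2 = 439/9 = 48.78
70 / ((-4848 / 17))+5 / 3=3445/2424 = 1.42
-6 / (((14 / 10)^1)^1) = -30/7 = -4.29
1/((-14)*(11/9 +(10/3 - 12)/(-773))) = -6957/120134 = -0.06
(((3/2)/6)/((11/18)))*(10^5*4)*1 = 1800000/11 = 163636.36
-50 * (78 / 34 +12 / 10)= -2970/17 = -174.71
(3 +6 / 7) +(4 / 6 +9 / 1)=284/21 = 13.52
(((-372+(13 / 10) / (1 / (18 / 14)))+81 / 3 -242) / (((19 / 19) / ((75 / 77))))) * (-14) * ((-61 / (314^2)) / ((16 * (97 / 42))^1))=-112470885/841615456 = -0.13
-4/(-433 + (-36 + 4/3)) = 12/1403 = 0.01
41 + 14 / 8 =171/4 = 42.75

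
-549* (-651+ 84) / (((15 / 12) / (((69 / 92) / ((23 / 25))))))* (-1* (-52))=242800740/23 = 10556553.91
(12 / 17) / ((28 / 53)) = 159/119 = 1.34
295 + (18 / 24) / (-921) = 362259/1228 = 295.00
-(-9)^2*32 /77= -2592/77 = -33.66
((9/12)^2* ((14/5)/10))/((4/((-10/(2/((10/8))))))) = -63/256 = -0.25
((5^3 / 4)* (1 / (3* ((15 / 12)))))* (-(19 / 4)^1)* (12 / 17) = -475/17 = -27.94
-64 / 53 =-1.21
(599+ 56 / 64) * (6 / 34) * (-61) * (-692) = 151931541/34 = 4468574.74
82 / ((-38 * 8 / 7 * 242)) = -287/36784 = -0.01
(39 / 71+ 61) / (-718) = -2185/25489 = -0.09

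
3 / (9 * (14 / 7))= 1/6 = 0.17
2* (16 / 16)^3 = 2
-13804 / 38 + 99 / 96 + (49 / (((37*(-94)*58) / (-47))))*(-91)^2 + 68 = -130275301/652384 = -199.69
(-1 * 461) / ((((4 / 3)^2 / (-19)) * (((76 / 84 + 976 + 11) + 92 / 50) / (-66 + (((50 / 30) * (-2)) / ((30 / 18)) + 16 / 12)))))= -344885625/1039232 = -331.87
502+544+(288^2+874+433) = 85297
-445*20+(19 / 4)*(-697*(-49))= 613307/4 = 153326.75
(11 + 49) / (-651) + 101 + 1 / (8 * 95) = 16641937/164920 = 100.91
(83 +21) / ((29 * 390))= 4/435 = 0.01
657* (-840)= -551880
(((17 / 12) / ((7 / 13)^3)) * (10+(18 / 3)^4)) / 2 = 5925.39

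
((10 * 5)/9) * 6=100/3 = 33.33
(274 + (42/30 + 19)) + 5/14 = 20633/70 = 294.76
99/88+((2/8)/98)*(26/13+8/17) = 1077/952 = 1.13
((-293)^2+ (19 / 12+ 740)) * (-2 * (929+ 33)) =-499800847/3 = -166600282.33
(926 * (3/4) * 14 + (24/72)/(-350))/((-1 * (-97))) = 10209149/101850 = 100.24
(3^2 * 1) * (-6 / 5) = -54/5 = -10.80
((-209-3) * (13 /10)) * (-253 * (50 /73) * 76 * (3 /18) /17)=132480920/3723 = 35584.45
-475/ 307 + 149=45268/307 = 147.45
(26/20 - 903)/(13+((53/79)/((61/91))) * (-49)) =43452923/1736800 = 25.02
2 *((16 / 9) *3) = 32/3 = 10.67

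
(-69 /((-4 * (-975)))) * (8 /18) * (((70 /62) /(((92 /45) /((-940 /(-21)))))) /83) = -235/100347 = 0.00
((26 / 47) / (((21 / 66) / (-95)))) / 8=-13585/658 = -20.65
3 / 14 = 0.21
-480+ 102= -378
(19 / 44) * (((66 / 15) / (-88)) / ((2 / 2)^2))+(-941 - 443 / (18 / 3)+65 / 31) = -82884127/81840 = -1012.76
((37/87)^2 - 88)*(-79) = 6937.71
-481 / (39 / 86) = -3182/3 = -1060.67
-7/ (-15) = 7/15 = 0.47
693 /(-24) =-231/8 = -28.88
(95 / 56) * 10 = 16.96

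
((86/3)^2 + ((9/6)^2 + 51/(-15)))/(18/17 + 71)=2511121/220500 = 11.39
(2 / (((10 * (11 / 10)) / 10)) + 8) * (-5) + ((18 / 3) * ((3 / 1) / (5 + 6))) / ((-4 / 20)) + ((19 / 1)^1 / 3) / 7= -13021/231 = -56.37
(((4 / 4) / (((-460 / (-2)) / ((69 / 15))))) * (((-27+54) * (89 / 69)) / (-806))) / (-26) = 801/24099400 = 0.00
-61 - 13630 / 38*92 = -628139/19 = -33059.95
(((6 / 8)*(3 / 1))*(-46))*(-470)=48645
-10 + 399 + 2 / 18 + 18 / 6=3529/9 = 392.11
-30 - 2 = -32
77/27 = 2.85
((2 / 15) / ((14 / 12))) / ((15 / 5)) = 4/105 = 0.04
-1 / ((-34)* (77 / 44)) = 2/119 = 0.02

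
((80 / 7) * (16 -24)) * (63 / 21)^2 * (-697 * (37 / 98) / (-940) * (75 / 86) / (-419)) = 139260600/290452057 = 0.48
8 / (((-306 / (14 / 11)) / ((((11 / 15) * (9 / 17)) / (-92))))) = 14/99705 = 0.00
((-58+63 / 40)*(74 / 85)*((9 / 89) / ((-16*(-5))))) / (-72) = 83509/96832000 = 0.00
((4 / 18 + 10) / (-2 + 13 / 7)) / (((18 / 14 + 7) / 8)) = -18032/261 = -69.09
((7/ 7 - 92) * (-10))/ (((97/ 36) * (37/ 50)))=456.39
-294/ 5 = -58.80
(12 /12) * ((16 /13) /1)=16/13 = 1.23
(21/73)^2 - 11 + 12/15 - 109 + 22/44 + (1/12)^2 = -118.61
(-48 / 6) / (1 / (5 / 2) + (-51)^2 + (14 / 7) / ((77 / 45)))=-3080/1001989 = 0.00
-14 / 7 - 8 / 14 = -18/7 = -2.57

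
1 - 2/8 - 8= -29/4 = -7.25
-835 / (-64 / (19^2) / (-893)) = -269181455/64 = -4205960.23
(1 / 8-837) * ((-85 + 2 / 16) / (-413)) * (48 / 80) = -389649/3776 = -103.19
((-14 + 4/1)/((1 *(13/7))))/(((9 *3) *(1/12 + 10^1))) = -280/14157 = -0.02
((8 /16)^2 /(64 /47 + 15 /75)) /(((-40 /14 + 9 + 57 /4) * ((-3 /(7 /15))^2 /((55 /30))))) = 177331/509223510 = 0.00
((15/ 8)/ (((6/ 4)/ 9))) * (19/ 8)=855/32 = 26.72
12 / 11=1.09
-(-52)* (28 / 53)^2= 40768/2809 = 14.51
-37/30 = -1.23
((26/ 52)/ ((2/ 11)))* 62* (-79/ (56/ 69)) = -1858791/112 = -16596.35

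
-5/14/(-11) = 5/154 = 0.03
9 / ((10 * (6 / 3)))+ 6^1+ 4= 209/20 = 10.45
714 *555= 396270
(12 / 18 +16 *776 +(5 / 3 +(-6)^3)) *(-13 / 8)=-475891/24 = -19828.79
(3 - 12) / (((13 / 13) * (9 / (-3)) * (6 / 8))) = 4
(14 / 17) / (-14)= -1/17 = -0.06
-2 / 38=-1/19 = -0.05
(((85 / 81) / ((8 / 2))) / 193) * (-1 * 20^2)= -8500/15633 = -0.54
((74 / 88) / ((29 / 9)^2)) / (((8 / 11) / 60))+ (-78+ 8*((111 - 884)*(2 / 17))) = -798.85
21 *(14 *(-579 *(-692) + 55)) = 117812562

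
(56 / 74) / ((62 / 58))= 812/1147 = 0.71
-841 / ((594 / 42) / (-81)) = 52983/11 = 4816.64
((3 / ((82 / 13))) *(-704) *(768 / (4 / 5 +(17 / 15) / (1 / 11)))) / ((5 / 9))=-284663808/8159 = -34889.55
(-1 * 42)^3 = -74088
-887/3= -295.67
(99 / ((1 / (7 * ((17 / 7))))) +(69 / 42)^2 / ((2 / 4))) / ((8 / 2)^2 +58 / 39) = 96.55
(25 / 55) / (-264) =-5/2904 = 0.00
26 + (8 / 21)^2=26.15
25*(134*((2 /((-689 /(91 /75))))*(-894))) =559048/53 = 10548.08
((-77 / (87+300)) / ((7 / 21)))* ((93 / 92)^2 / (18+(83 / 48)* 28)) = -665973/72517436 = -0.01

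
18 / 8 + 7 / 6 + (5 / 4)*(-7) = -16/3 = -5.33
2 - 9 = -7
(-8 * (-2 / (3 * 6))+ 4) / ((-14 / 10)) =-220/63 = -3.49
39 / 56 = 0.70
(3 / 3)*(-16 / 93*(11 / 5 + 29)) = -832/155 = -5.37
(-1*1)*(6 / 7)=-6/7 = -0.86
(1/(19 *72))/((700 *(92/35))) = 1/2517120 = 0.00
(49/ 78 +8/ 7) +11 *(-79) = -473507/546 = -867.23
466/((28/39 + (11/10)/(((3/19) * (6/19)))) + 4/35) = 7633080/374993 = 20.36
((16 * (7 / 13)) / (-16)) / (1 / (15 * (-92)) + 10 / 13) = -9660/13787 = -0.70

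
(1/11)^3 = 1/1331 = 0.00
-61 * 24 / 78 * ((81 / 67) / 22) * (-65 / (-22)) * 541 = -13365405/8107 = -1648.63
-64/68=-16/17 = -0.94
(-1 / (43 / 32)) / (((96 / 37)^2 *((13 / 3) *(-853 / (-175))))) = -239575/45775392 = -0.01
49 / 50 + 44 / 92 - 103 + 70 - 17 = -55823/1150 = -48.54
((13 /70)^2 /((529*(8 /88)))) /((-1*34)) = -1859/88131400 = 0.00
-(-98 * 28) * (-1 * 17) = -46648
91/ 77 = 13/11 = 1.18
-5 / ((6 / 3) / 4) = -10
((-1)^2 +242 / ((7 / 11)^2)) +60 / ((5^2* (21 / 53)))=148139/245 = 604.65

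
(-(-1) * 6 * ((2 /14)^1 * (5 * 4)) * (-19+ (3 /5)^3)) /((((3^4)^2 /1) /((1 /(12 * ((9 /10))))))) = -9392/2066715 = 0.00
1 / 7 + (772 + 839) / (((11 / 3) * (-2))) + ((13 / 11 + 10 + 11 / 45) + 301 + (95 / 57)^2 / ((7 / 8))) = 20173/210 = 96.06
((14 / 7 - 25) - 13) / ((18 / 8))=-16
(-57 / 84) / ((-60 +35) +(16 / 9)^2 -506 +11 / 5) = 7695/5960752 = 0.00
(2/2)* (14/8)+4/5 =51/20 = 2.55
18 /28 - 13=-173/14 = -12.36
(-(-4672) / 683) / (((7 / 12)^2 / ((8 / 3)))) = 1794048/33467 = 53.61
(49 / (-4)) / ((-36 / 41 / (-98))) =-98441/72 = -1367.24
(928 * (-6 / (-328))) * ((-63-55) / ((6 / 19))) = -260072/41 = -6343.22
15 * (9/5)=27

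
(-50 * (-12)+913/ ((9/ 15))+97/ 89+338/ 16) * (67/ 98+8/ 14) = 187752571/69776 = 2690.79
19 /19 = 1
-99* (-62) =6138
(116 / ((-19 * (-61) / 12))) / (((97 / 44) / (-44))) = -2694912/112423 = -23.97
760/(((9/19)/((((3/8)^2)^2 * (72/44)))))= 146205/2816 = 51.92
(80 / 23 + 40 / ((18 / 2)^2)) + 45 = 91235/1863 = 48.97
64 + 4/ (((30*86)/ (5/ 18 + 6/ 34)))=64.00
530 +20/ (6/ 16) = 1750/3 = 583.33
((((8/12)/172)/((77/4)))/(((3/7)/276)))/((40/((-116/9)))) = -2668/63855 = -0.04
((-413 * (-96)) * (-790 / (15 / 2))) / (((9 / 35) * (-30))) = 14616896/27 = 541366.52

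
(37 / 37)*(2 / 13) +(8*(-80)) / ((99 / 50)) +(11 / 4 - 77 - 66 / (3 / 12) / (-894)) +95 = -231675151/767052 = -302.03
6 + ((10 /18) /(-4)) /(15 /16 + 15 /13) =4646/783 = 5.93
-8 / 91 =-0.09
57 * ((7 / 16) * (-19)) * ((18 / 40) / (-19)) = 11.22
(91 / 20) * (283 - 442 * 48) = -1904903/20 = -95245.15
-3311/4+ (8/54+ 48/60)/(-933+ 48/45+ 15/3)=-25895363/31284 = -827.75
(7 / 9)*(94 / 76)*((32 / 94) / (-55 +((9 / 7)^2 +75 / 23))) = -63112/9652437 = -0.01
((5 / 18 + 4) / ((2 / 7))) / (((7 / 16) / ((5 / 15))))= 11.41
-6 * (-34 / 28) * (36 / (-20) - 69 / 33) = -10914/385 = -28.35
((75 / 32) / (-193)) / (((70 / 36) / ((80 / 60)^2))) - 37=-50002/1351 = -37.01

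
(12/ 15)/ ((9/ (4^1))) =16/45 = 0.36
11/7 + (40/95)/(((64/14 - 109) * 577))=88153091/56097671 = 1.57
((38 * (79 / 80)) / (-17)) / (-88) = 1501/59840 = 0.03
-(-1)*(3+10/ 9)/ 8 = 37/72 = 0.51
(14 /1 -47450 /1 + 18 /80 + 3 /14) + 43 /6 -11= -39849091/840 = -47439.39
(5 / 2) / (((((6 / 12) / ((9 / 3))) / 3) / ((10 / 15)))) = 30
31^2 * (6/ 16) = 2883/8 = 360.38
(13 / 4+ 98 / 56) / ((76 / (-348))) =-435/19 = -22.89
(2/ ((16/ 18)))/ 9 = 1/4 = 0.25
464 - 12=452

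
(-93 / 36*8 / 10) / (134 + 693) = -31/12405 = 0.00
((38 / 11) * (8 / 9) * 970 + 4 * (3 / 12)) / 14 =294979/1386 = 212.83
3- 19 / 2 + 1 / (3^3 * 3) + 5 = -1.49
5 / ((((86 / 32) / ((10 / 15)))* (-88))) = -20/1419 = -0.01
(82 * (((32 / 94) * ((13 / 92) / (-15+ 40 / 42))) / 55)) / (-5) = 89544/87696125 = 0.00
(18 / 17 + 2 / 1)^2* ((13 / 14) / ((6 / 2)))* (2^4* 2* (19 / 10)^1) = 176.08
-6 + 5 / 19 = -109/19 = -5.74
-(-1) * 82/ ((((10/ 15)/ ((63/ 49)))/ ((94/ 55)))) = 104058/385 = 270.28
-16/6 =-2.67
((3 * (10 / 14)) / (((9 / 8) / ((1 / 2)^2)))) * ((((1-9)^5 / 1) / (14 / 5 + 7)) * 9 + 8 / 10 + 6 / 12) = -14744963/1029 = -14329.41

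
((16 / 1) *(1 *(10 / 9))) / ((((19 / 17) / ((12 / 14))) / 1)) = 5440/399 = 13.63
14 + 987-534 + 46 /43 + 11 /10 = 201743/430 = 469.17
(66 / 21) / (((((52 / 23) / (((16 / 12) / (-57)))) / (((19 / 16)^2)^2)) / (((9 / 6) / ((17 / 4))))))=-1735327/76038144 = -0.02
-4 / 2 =-2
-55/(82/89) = -4895/82 = -59.70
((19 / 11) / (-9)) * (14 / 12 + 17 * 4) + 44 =18251/594 = 30.73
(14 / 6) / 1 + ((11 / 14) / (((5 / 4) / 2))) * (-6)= -547/105 = -5.21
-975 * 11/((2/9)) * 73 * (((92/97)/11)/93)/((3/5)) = -16370250/3007 = -5444.05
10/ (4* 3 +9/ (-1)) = 10/3 = 3.33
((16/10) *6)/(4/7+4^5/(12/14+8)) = 868/10505 = 0.08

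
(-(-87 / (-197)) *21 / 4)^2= 3337929/620944 = 5.38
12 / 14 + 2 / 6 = 25/21 = 1.19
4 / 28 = 1/7 = 0.14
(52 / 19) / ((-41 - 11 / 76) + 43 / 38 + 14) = -208/1977 = -0.11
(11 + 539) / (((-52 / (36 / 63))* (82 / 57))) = -4.20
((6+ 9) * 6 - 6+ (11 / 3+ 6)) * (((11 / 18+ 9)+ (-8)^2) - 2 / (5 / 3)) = 1831277/270 = 6782.51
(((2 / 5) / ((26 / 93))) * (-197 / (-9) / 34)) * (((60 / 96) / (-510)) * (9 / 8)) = -6107/4808960 = 0.00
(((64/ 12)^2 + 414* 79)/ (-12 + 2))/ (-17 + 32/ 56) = 206227/1035 = 199.25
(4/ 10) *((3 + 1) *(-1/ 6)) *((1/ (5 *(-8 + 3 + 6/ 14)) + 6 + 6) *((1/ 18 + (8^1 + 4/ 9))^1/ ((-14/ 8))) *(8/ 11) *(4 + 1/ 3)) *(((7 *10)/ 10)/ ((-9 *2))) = -18.98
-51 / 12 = -4.25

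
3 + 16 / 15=4.07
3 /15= 1/5 = 0.20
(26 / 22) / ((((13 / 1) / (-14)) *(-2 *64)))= 7/704 = 0.01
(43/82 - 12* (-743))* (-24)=-8773860/41 = -213996.59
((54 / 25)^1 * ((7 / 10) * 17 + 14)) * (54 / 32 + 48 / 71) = 3755241/28400 = 132.23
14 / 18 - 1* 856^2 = -6594617/9 = -732735.22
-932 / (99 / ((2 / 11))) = -1.71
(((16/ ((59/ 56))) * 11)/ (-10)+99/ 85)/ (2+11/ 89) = -1387243/189567 = -7.32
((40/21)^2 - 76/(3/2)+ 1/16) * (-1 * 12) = 331463/588 = 563.71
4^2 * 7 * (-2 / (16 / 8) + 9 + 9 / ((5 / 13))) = 17584/5 = 3516.80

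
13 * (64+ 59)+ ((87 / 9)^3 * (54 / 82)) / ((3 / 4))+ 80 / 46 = 6772279/2829 = 2393.88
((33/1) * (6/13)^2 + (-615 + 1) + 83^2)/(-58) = -1061663/9802 = -108.31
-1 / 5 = -0.20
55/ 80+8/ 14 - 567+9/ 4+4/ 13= -563.18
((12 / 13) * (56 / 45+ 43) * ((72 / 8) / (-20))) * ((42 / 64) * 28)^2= -129070557/20800 = -6205.32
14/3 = 4.67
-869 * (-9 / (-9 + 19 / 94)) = -735174/827 = -888.96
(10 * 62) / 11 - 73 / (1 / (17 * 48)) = -654628/11 = -59511.64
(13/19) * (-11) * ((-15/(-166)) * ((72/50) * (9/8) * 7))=-243243/31540 = -7.71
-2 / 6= -1/3 = -0.33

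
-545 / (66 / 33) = -545/2 = -272.50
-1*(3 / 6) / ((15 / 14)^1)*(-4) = 28/15 = 1.87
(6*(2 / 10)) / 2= 3/5 = 0.60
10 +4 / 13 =134/13 = 10.31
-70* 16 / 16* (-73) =5110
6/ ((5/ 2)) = 12/5 = 2.40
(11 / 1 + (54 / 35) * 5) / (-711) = -131/4977 = -0.03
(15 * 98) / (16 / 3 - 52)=-63/2 = -31.50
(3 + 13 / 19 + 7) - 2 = 165/19 = 8.68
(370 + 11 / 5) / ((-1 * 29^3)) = -1861/121945 = -0.02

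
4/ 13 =0.31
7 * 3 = 21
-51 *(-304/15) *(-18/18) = -5168/5 = -1033.60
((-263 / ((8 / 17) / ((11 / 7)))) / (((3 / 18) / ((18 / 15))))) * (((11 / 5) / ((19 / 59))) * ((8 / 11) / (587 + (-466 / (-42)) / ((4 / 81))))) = -38.71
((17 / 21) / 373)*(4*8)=544/7833 = 0.07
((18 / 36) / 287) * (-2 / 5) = -1/1435 = 0.00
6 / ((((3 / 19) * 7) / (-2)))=-76/7 = -10.86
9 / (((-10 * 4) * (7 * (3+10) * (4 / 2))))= -9/7280 = 0.00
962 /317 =3.03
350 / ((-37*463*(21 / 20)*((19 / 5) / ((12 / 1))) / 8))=-0.49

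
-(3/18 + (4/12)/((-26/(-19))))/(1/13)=-16/3 = -5.33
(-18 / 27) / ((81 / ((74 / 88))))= -37/5346 = -0.01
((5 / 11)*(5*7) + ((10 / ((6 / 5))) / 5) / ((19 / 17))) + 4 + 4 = 15926/627 = 25.40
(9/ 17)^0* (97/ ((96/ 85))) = 8245/96 = 85.89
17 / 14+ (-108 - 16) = -1719/14 = -122.79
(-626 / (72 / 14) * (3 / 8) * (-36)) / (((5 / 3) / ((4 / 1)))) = 19719/5 = 3943.80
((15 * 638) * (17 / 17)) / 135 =638/9 = 70.89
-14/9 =-1.56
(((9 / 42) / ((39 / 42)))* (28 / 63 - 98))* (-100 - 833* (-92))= -22399536/13 = -1723041.23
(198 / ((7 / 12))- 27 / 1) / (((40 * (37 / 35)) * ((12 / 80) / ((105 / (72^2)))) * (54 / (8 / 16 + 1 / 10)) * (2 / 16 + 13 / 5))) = 525/129056 = 0.00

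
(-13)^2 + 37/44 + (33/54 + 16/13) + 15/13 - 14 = 817691/5148 = 158.84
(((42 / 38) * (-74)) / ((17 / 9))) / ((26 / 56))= -391608/4199 = -93.26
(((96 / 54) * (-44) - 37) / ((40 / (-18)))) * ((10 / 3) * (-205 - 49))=-131699/3 = -43899.67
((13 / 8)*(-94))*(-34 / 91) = 799/14 = 57.07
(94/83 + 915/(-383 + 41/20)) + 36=21962858/632377 = 34.73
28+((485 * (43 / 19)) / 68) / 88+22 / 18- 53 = -24143249/1023264 = -23.59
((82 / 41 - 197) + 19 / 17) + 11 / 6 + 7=-18875/102 = -185.05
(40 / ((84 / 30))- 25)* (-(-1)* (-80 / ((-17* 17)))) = -6000/2023 = -2.97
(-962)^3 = -890277128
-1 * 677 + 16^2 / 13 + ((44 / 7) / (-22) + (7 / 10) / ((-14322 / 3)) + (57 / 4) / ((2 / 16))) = -337365031/620620 = -543.59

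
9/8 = 1.12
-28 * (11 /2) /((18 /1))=-77/9 = -8.56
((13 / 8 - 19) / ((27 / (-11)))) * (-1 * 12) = -1529/18 = -84.94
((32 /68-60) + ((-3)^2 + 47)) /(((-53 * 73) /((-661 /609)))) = -13220/13351919 = 0.00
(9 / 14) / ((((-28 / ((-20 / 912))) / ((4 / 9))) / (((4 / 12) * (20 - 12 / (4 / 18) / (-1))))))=185/33516 = 0.01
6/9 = 2/3 = 0.67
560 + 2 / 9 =5042/9 = 560.22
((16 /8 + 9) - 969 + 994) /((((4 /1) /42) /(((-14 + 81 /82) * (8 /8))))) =-201663/41 = -4918.61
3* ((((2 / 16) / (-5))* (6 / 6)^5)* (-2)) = 3/20 = 0.15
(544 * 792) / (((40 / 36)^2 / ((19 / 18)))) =9209376/25 = 368375.04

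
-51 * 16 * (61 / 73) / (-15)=16592/365 = 45.46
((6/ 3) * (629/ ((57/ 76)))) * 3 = 5032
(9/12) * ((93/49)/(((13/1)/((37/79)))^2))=381951/206726884 = 0.00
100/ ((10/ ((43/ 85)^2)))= 3698/1445 = 2.56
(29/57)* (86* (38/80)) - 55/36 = 19.26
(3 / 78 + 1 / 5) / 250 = 31/32500 = 0.00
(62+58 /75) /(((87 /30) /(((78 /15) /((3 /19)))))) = 4651504/6525 = 712.87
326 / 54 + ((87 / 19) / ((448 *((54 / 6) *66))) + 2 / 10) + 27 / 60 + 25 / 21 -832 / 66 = -119540269/25280640 = -4.73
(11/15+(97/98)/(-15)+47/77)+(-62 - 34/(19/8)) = -7684647/102410 = -75.04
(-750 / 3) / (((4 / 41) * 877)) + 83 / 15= 68707/26310 = 2.61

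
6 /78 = 1/13 = 0.08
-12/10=-6/5 = -1.20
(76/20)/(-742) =-19/3710 = -0.01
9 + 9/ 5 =54/5 = 10.80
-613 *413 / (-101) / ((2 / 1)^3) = 253169/808 = 313.33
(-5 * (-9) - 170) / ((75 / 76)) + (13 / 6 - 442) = -1133/2 = -566.50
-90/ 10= -9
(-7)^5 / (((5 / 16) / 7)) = -1882384/5 = -376476.80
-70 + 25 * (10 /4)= -15/2 = -7.50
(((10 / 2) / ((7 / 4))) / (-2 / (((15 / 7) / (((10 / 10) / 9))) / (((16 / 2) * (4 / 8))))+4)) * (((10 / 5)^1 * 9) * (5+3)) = 97200/847 = 114.76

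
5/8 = 0.62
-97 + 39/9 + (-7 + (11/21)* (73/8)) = -15941/168 = -94.89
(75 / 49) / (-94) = -75/4606 = -0.02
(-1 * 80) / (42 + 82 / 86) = -3440/1847 = -1.86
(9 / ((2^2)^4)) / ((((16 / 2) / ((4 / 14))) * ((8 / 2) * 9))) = 1/28672 = 0.00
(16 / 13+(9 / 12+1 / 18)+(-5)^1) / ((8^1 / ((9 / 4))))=-1387/1664 = -0.83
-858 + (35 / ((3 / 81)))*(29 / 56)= -2949/8 = -368.62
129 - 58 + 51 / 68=287/4 = 71.75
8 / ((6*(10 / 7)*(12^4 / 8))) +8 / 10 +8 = 171079/19440 = 8.80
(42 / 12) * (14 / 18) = 49/18 = 2.72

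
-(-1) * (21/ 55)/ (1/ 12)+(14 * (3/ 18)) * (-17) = -5789/165 = -35.08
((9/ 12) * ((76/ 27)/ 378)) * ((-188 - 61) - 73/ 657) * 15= -20.87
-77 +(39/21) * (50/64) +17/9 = -148499/2016 = -73.66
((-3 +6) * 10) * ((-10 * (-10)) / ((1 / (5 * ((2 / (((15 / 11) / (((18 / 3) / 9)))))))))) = 44000/3 = 14666.67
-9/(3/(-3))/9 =1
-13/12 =-1.08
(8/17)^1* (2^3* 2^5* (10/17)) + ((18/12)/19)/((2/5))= 1560815/21964 = 71.06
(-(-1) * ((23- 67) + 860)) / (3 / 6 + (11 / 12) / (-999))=1635.00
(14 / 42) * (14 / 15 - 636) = -9526/45 = -211.69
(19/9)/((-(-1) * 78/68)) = 646/351 = 1.84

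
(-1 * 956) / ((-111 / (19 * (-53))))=-8672.90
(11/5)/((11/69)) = 69/5 = 13.80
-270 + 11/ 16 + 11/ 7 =-29987/112 = -267.74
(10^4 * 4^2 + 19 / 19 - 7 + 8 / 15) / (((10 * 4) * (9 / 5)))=1199959/540 = 2222.15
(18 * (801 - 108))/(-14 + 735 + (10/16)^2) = 798336/46169 = 17.29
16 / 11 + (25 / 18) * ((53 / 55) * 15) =1421/66 = 21.53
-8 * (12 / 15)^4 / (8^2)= -32/625 = -0.05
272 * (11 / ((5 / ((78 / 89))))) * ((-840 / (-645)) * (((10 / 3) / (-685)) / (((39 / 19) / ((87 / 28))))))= -13188736/2621495 = -5.03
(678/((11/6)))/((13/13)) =4068/11 = 369.82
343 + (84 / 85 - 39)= 25924/85 = 304.99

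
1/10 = 0.10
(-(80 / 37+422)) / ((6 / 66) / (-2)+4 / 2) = -345268/1591 = -217.01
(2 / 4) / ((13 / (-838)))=-419/13 = -32.23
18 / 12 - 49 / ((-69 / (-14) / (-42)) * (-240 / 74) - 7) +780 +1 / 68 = 643810059/816068 = 788.92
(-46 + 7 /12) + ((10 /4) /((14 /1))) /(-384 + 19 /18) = -26297065/579012 = -45.42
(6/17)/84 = 1/238 = 0.00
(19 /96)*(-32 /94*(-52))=494/141 = 3.50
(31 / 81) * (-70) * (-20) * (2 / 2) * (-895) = -38843000/81 = -479543.21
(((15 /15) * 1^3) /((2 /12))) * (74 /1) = 444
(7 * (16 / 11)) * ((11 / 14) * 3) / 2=12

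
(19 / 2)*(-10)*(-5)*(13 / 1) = 6175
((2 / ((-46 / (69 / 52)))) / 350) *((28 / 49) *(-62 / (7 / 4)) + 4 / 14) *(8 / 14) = 1467/780325 = 0.00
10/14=5/7 = 0.71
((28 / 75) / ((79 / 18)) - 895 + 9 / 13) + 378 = -13254016/25675 = -516.22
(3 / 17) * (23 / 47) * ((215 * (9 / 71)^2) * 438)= 526316130/4027759 = 130.67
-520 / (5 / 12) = -1248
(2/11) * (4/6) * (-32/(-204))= 0.02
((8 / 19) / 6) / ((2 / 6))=4/19 = 0.21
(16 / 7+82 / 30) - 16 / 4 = 107/105 = 1.02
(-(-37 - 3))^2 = 1600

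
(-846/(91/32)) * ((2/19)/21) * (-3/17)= 54144/205751 = 0.26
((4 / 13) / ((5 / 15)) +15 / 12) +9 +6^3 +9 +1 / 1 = 237.17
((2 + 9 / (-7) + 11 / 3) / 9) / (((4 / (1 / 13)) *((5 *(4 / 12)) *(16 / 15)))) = 23/4368 = 0.01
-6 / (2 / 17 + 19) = -102/325 = -0.31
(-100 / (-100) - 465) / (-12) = 116/3 = 38.67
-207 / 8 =-25.88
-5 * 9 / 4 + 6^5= 7764.75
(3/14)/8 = 3/112 = 0.03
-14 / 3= -4.67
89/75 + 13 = 1064/75 = 14.19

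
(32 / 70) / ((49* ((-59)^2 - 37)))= 4/1476615 = 0.00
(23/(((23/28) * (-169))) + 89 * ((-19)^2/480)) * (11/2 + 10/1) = 167907191/162240 = 1034.93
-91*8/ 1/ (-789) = 0.92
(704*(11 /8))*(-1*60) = -58080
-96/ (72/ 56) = -224/3 = -74.67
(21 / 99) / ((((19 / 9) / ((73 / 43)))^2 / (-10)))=-10071810/7342379 = -1.37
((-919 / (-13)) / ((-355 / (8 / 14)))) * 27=-99252/32305 = -3.07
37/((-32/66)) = -1221/16 = -76.31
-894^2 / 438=-133206/73 = -1824.74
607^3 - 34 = 223648509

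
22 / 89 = 0.25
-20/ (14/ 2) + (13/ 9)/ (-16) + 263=262133/1008 = 260.05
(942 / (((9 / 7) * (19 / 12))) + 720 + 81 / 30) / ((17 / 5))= 13249/38 = 348.66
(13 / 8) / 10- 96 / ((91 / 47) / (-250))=90241183/7280 = 12395.77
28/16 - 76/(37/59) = -17677/148 = -119.44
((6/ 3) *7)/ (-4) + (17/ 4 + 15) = 63/4 = 15.75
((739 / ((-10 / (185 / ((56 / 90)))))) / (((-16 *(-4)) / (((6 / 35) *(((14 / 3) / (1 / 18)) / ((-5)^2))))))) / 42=-738261/156800 = -4.71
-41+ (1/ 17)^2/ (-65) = -41.00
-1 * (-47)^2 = -2209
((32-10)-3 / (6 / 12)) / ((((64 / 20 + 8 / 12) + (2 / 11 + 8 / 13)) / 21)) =72.04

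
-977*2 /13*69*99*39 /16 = -20021661/8 = -2502707.62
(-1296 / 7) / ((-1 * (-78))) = -216/91 = -2.37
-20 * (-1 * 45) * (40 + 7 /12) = 36525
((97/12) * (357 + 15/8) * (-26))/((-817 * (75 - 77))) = -1206777/26144 = -46.16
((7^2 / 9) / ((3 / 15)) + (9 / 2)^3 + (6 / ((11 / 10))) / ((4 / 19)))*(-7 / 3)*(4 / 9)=-799757/5346 = -149.60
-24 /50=-12/25 = -0.48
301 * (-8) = -2408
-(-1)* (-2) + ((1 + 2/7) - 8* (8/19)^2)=-5389/2527 = -2.13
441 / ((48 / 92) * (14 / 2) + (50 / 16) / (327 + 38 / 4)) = 120.44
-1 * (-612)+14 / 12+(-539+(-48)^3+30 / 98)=-32492153/294 = -110517.53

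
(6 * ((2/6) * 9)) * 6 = 108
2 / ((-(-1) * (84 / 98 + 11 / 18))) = 1.36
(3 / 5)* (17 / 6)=17/10 = 1.70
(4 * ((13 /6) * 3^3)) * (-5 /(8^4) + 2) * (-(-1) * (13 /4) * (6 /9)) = 4150809/4096 = 1013.38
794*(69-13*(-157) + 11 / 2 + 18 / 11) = 18491069/11 = 1681006.27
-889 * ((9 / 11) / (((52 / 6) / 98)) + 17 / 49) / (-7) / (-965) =-1.26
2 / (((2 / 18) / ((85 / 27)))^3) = 1228250/27 = 45490.74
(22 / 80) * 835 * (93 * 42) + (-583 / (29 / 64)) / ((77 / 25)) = 727955983/812 = 896497.52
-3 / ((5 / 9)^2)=-243/25 = -9.72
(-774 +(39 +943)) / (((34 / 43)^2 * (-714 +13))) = -0.47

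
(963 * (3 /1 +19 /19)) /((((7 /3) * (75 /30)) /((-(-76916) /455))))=253954656/2275 = 111628.42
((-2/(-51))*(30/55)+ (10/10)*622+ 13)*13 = 1543737/187 = 8255.28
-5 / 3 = -1.67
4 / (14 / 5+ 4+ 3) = 20/49 = 0.41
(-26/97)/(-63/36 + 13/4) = -52/291 = -0.18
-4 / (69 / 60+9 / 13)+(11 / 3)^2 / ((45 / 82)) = 4331438/193995 = 22.33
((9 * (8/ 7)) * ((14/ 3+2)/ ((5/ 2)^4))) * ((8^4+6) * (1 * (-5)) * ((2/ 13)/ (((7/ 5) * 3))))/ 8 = -75008/455 = -164.85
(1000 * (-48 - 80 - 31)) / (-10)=15900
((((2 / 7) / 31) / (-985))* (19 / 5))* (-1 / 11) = 38/11755975 = 0.00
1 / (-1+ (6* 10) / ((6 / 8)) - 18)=0.02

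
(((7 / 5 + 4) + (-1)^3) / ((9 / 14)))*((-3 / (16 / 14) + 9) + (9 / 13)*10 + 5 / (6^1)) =96.72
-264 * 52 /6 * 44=-100672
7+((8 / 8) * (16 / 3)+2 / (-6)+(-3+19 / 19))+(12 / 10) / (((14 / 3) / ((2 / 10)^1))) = 1759/175 = 10.05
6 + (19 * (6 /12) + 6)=43/2 = 21.50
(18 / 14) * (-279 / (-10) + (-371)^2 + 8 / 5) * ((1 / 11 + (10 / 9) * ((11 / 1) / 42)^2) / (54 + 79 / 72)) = 730554766/1360681 = 536.90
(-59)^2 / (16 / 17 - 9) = -59177/137 = -431.95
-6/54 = -1/9 = -0.11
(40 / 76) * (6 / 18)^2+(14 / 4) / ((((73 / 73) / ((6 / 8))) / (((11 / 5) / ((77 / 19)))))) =10147/6840 = 1.48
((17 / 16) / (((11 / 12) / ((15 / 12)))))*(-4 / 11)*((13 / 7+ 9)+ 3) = -24735/3388 = -7.30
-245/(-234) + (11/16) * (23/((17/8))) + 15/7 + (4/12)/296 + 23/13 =51108745/4121208 = 12.40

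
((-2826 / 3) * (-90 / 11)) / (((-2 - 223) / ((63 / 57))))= -39564/1045 = -37.86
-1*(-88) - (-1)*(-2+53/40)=3493/40 = 87.32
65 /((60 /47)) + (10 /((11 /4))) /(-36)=20123/396 = 50.82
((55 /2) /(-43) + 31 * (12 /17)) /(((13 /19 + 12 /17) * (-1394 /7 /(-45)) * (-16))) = -0.22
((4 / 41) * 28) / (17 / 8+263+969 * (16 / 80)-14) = 4480/729677 = 0.01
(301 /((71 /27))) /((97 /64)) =520128/6887 = 75.52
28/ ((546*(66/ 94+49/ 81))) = 1269/32344 = 0.04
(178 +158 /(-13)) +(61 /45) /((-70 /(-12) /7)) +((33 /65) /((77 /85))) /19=21720863/129675 = 167.50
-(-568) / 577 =568/577 = 0.98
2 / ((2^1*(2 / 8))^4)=32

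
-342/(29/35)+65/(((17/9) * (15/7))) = -195573/493 = -396.70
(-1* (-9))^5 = 59049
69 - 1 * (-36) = 105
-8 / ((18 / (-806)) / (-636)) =-683488/3 = -227829.33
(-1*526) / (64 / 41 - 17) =21566/633 = 34.07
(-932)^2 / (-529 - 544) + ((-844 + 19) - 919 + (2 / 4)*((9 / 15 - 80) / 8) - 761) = -284945101/85840 = -3319.49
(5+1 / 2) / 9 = 11/18 = 0.61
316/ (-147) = -2.15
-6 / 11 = -0.55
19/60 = 0.32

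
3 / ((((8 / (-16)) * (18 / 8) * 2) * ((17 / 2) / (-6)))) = 16/17 = 0.94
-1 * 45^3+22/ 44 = -182249/2 = -91124.50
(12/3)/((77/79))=316/77 = 4.10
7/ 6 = 1.17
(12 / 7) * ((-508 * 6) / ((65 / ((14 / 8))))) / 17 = -9144/1105 = -8.28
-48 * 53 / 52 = -636/13 = -48.92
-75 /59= -1.27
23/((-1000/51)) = -1173/1000 = -1.17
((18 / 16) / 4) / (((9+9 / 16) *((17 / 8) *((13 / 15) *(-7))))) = -60/26299 = 0.00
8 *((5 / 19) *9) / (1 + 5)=60/19 = 3.16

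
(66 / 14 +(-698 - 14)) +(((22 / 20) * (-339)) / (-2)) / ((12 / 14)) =-137133/280 = -489.76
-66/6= -11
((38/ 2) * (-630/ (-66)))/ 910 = 57/286 = 0.20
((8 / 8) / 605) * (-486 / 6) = -81/605 = -0.13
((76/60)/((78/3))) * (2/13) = 19/2535 = 0.01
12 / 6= 2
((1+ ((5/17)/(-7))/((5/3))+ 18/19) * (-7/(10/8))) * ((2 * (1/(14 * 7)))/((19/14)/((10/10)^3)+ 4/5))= -34768/341411 = -0.10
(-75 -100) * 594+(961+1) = -102988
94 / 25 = 3.76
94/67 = 1.40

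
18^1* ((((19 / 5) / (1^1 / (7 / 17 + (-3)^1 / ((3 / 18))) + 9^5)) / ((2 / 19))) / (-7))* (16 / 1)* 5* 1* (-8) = 62172864/61794719 = 1.01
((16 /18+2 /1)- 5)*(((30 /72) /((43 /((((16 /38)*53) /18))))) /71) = -265/741879 = 0.00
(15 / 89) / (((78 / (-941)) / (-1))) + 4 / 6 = 2.70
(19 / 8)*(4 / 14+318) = 10583/14 = 755.93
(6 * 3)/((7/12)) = 216/7 = 30.86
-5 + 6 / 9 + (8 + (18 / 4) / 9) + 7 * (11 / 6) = 17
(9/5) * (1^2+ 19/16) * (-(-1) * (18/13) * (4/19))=567/494 = 1.15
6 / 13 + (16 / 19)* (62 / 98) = 12034/12103 = 0.99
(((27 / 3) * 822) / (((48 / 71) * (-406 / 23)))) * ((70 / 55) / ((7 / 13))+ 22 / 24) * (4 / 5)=-290613579/178640 = -1626.81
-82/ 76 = -41/38 = -1.08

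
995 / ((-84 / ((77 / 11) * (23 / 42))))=-45.41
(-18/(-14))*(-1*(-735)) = 945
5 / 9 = 0.56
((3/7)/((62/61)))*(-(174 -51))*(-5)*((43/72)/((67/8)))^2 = 23121745/17534034 = 1.32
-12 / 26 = -6/13 = -0.46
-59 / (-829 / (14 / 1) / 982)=811132/829 = 978.45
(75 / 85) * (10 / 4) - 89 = -2951/34 = -86.79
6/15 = 2/5 = 0.40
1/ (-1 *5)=-1/5 = -0.20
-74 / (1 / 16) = -1184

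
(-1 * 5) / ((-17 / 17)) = 5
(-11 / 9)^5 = -161051/59049 = -2.73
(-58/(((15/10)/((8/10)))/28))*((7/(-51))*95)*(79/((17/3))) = 136506944/867 = 157447.46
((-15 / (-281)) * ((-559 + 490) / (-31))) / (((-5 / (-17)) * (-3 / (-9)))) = 10557/8711 = 1.21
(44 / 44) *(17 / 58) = 17/58 = 0.29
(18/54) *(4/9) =0.15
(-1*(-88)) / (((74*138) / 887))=19514/2553 = 7.64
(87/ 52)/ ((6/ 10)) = 2.79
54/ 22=27/11 = 2.45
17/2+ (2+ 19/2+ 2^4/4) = 24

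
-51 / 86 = -0.59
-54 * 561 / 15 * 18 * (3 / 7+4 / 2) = -3089988/35 = -88285.37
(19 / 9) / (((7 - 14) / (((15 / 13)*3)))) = -95/91 = -1.04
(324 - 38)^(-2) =1/81796 = 0.00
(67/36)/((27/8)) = 134/243 = 0.55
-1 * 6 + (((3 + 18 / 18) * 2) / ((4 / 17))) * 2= 62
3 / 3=1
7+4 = 11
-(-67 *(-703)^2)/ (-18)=-33112003/18 = -1839555.72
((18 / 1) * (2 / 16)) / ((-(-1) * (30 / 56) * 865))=21/4325 = 0.00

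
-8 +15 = 7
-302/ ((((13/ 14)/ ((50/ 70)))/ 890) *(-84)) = 671950/273 = 2461.36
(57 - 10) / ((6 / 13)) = 611/6 = 101.83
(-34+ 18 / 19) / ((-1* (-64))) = -157/304 = -0.52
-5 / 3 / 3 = -5/9 = -0.56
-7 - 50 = -57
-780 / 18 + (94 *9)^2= 2147018/3 = 715672.67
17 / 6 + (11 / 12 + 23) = 107/4 = 26.75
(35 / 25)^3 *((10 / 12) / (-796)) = -343/119400 = 0.00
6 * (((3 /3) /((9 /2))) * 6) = 8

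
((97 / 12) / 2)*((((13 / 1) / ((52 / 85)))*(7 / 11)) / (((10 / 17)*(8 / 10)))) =981155/8448 = 116.14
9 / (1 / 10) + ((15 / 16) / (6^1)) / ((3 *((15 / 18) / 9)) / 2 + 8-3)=26649/296 = 90.03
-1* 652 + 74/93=-60562/93 = -651.20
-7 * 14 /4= -49/2 = -24.50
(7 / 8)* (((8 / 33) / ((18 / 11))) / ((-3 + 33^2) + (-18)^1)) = 7/57672 = 0.00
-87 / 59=-1.47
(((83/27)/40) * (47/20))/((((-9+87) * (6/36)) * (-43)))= -3901/12074400 = 0.00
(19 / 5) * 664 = 12616/5 = 2523.20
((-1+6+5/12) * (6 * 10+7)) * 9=13065/4 = 3266.25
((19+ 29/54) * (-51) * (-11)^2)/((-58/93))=67274185/348 = 193316.62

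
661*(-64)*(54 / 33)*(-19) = 14467968/11 = 1315269.82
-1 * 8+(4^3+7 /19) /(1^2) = 1071/19 = 56.37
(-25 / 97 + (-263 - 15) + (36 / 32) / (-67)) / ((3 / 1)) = -4822683/51992 = -92.76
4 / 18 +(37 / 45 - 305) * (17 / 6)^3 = -8405873/1215 = -6918.41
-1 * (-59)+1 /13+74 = 1730/13 = 133.08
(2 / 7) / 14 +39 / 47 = 1958/2303 = 0.85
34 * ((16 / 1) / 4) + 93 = 229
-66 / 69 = -22/23 = -0.96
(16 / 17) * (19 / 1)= 304/17 = 17.88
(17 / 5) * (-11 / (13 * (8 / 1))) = -187/520 = -0.36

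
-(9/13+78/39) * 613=-21455/13 = -1650.38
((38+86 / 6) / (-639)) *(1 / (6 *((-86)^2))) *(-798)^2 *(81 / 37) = -2.57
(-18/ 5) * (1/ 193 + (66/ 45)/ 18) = -4516/14475 = -0.31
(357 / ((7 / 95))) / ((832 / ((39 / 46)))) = 14535/2944 = 4.94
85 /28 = 3.04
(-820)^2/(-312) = -84050/39 = -2155.13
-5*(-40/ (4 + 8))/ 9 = 50/27 = 1.85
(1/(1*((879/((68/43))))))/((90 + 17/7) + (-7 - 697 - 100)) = -28/11074521 = 0.00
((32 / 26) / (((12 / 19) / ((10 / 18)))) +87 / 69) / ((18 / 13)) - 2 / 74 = 688825/413586 = 1.67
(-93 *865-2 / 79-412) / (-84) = 2129235/2212 = 962.58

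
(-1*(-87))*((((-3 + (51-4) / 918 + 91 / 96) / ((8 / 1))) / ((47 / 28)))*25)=-324.08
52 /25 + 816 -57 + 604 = 34127/25 = 1365.08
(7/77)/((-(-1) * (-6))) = -1/66 = -0.02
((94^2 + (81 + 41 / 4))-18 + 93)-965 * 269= -1002331/4 = -250582.75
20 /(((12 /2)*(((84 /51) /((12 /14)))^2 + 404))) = 4335/530204 = 0.01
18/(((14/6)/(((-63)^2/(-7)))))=-4374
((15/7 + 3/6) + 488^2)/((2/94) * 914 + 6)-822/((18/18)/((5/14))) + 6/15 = 758958143/83720 = 9065.43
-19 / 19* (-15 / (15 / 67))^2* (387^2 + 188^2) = -830972257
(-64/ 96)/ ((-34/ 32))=32/51 = 0.63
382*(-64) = -24448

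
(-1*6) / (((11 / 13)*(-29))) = 78/319 = 0.24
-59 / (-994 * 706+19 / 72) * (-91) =-386568/50526989 = -0.01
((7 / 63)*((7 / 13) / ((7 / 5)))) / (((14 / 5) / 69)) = 575/546 = 1.05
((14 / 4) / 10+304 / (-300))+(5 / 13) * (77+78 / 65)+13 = 165413/3900 = 42.41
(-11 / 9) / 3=-11/27 = -0.41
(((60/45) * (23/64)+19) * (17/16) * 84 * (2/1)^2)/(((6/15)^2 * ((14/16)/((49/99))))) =24585.07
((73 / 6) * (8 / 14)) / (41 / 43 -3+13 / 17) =-106726/19677 = -5.42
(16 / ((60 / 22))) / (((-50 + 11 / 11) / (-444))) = 13024/245 = 53.16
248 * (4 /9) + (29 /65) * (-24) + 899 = 584131/585 = 998.51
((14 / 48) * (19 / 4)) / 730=133/70080 = 0.00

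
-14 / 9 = -1.56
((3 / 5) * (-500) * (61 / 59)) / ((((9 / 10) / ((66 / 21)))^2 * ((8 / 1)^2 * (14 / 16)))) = -36905000/546399 = -67.54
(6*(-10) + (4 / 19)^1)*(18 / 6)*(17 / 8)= -7242/19 = -381.16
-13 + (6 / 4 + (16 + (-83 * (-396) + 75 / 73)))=32873.53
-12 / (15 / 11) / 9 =-44/45 = -0.98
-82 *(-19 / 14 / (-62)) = -779/434 = -1.79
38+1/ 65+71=7086/65 = 109.02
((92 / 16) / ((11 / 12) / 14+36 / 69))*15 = 333270/2269 = 146.88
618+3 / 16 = 9891/16 = 618.19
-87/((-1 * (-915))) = -29/305 = -0.10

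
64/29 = 2.21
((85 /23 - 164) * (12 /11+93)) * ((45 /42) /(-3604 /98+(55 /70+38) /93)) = 20001975/45001 = 444.48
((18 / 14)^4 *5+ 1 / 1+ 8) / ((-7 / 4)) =-217656/16807 = -12.95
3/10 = 0.30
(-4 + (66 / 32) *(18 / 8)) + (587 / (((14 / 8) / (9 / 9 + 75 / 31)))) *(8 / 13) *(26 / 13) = 254976973/180544 = 1412.27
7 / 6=1.17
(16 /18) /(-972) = -2/2187 = 0.00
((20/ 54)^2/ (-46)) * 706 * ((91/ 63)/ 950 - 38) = 229370222/2867157 = 80.00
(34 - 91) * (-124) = 7068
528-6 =522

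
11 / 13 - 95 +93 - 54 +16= -509/13 = -39.15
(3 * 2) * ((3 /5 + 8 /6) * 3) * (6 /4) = 261/5 = 52.20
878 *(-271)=-237938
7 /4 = 1.75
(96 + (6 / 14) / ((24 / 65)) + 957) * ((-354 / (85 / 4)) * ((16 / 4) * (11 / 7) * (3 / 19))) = -72591948/4165 = -17429.04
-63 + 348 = 285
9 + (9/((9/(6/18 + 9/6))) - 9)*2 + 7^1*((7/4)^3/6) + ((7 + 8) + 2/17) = 104689/6528 = 16.04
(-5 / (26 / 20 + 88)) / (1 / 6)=-300/893 = -0.34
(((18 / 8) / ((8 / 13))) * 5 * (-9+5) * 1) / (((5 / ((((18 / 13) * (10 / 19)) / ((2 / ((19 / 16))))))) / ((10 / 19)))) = -2025/608 = -3.33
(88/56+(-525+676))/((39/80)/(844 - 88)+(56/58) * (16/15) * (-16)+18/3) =-17839872/1225115 = -14.56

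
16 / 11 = 1.45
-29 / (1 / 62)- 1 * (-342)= -1456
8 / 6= 4/3 = 1.33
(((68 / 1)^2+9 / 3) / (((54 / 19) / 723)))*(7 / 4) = 148309231/72 = 2059850.43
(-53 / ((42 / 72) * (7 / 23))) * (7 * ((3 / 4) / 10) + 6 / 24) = -113367/490 = -231.36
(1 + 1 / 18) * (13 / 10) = 247/180 = 1.37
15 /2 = 7.50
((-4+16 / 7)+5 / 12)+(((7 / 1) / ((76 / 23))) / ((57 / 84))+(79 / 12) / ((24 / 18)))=820175/121296 = 6.76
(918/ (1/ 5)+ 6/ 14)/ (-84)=-10711/196 = -54.65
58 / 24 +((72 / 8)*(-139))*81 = -1215943/12 = -101328.58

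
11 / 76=0.14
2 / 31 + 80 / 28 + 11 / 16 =12531/3472 = 3.61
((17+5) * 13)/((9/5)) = 1430/9 = 158.89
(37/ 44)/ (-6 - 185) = -37/8404 = 0.00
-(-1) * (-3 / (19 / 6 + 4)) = -18/43 = -0.42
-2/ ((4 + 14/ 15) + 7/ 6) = -20/61 = -0.33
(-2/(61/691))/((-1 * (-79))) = -1382/4819 = -0.29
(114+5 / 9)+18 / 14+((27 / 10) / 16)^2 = 186874727/1612800 = 115.87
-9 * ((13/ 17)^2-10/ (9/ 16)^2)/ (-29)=-726151/75429 = -9.63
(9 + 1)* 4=40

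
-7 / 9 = -0.78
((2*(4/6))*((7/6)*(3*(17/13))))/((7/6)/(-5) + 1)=7.96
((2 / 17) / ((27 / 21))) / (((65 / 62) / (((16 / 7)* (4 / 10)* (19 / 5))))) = 75392/248625 = 0.30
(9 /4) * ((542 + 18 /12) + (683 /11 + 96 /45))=601647/440 = 1367.38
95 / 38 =5/2 = 2.50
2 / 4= 1/2 = 0.50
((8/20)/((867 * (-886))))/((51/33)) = -11/32646885 = 0.00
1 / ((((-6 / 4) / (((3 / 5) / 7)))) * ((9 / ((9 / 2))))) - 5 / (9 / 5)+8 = 1636/315 = 5.19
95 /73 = 1.30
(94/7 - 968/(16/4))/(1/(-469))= 107200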